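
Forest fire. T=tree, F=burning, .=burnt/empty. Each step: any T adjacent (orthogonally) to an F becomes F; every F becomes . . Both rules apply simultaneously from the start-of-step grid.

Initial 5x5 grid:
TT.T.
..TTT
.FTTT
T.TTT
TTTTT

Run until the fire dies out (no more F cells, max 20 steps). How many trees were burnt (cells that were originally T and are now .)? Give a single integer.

Answer: 16

Derivation:
Step 1: +1 fires, +1 burnt (F count now 1)
Step 2: +3 fires, +1 burnt (F count now 3)
Step 3: +4 fires, +3 burnt (F count now 4)
Step 4: +5 fires, +4 burnt (F count now 5)
Step 5: +2 fires, +5 burnt (F count now 2)
Step 6: +1 fires, +2 burnt (F count now 1)
Step 7: +0 fires, +1 burnt (F count now 0)
Fire out after step 7
Initially T: 18, now '.': 23
Total burnt (originally-T cells now '.'): 16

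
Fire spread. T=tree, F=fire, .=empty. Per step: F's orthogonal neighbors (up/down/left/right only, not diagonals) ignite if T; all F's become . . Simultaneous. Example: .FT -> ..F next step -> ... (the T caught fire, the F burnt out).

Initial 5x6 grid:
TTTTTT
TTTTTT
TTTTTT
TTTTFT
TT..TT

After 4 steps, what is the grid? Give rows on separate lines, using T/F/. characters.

Step 1: 4 trees catch fire, 1 burn out
  TTTTTT
  TTTTTT
  TTTTFT
  TTTF.F
  TT..FT
Step 2: 5 trees catch fire, 4 burn out
  TTTTTT
  TTTTFT
  TTTF.F
  TTF...
  TT...F
Step 3: 5 trees catch fire, 5 burn out
  TTTTFT
  TTTF.F
  TTF...
  TF....
  TT....
Step 4: 6 trees catch fire, 5 burn out
  TTTF.F
  TTF...
  TF....
  F.....
  TF....

TTTF.F
TTF...
TF....
F.....
TF....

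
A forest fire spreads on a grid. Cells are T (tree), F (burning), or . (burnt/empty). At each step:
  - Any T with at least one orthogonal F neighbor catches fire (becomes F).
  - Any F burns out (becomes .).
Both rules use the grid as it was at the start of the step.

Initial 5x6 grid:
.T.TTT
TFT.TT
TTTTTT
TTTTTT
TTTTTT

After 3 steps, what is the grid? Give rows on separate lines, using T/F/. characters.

Step 1: 4 trees catch fire, 1 burn out
  .F.TTT
  F.F.TT
  TFTTTT
  TTTTTT
  TTTTTT
Step 2: 3 trees catch fire, 4 burn out
  ...TTT
  ....TT
  F.FTTT
  TFTTTT
  TTTTTT
Step 3: 4 trees catch fire, 3 burn out
  ...TTT
  ....TT
  ...FTT
  F.FTTT
  TFTTTT

...TTT
....TT
...FTT
F.FTTT
TFTTTT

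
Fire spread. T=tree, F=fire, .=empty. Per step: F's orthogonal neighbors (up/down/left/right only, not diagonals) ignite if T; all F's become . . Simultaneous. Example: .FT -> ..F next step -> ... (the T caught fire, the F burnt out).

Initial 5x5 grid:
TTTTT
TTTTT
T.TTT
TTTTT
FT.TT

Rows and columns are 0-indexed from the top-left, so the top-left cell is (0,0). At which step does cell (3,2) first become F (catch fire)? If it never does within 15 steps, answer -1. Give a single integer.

Step 1: cell (3,2)='T' (+2 fires, +1 burnt)
Step 2: cell (3,2)='T' (+2 fires, +2 burnt)
Step 3: cell (3,2)='F' (+2 fires, +2 burnt)
  -> target ignites at step 3
Step 4: cell (3,2)='.' (+4 fires, +2 burnt)
Step 5: cell (3,2)='.' (+5 fires, +4 burnt)
Step 6: cell (3,2)='.' (+4 fires, +5 burnt)
Step 7: cell (3,2)='.' (+2 fires, +4 burnt)
Step 8: cell (3,2)='.' (+1 fires, +2 burnt)
Step 9: cell (3,2)='.' (+0 fires, +1 burnt)
  fire out at step 9

3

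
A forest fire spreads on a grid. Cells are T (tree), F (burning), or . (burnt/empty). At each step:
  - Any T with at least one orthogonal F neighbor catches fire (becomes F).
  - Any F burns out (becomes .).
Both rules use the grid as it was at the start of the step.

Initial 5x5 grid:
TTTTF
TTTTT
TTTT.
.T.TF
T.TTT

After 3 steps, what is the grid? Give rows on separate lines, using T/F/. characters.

Step 1: 4 trees catch fire, 2 burn out
  TTTF.
  TTTTF
  TTTT.
  .T.F.
  T.TTF
Step 2: 4 trees catch fire, 4 burn out
  TTF..
  TTTF.
  TTTF.
  .T...
  T.TF.
Step 3: 4 trees catch fire, 4 burn out
  TF...
  TTF..
  TTF..
  .T...
  T.F..

TF...
TTF..
TTF..
.T...
T.F..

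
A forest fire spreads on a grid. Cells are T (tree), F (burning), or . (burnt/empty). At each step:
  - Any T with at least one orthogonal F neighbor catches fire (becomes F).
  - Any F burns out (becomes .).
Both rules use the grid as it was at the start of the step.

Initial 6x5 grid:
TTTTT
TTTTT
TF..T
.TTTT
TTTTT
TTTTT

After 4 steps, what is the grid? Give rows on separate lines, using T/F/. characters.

Step 1: 3 trees catch fire, 1 burn out
  TTTTT
  TFTTT
  F...T
  .FTTT
  TTTTT
  TTTTT
Step 2: 5 trees catch fire, 3 burn out
  TFTTT
  F.FTT
  ....T
  ..FTT
  TFTTT
  TTTTT
Step 3: 7 trees catch fire, 5 burn out
  F.FTT
  ...FT
  ....T
  ...FT
  F.FTT
  TFTTT
Step 4: 6 trees catch fire, 7 burn out
  ...FT
  ....F
  ....T
  ....F
  ...FT
  F.FTT

...FT
....F
....T
....F
...FT
F.FTT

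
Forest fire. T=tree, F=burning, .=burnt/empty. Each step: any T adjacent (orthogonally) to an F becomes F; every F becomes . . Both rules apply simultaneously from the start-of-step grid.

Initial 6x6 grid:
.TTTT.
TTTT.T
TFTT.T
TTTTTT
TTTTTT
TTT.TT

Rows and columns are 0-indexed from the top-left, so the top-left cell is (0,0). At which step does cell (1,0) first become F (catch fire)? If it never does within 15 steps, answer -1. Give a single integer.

Step 1: cell (1,0)='T' (+4 fires, +1 burnt)
Step 2: cell (1,0)='F' (+7 fires, +4 burnt)
  -> target ignites at step 2
Step 3: cell (1,0)='.' (+6 fires, +7 burnt)
Step 4: cell (1,0)='.' (+5 fires, +6 burnt)
Step 5: cell (1,0)='.' (+3 fires, +5 burnt)
Step 6: cell (1,0)='.' (+3 fires, +3 burnt)
Step 7: cell (1,0)='.' (+2 fires, +3 burnt)
Step 8: cell (1,0)='.' (+0 fires, +2 burnt)
  fire out at step 8

2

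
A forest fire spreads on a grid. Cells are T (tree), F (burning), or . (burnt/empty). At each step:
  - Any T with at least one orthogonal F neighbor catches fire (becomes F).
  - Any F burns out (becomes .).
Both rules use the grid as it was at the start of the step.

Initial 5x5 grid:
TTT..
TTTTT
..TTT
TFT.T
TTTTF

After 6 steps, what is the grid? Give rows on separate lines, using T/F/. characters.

Step 1: 5 trees catch fire, 2 burn out
  TTT..
  TTTTT
  ..TTT
  F.F.F
  TFTF.
Step 2: 4 trees catch fire, 5 burn out
  TTT..
  TTTTT
  ..FTF
  .....
  F.F..
Step 3: 3 trees catch fire, 4 burn out
  TTT..
  TTFTF
  ...F.
  .....
  .....
Step 4: 3 trees catch fire, 3 burn out
  TTF..
  TF.F.
  .....
  .....
  .....
Step 5: 2 trees catch fire, 3 burn out
  TF...
  F....
  .....
  .....
  .....
Step 6: 1 trees catch fire, 2 burn out
  F....
  .....
  .....
  .....
  .....

F....
.....
.....
.....
.....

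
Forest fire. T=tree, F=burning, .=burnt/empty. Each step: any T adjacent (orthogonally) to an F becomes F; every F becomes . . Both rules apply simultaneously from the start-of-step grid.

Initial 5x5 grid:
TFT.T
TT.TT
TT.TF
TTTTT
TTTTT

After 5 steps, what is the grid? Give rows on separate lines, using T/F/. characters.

Step 1: 6 trees catch fire, 2 burn out
  F.F.T
  TF.TF
  TT.F.
  TTTTF
  TTTTT
Step 2: 6 trees catch fire, 6 burn out
  ....F
  F..F.
  TF...
  TTTF.
  TTTTF
Step 3: 4 trees catch fire, 6 burn out
  .....
  .....
  F....
  TFF..
  TTTF.
Step 4: 3 trees catch fire, 4 burn out
  .....
  .....
  .....
  F....
  TFF..
Step 5: 1 trees catch fire, 3 burn out
  .....
  .....
  .....
  .....
  F....

.....
.....
.....
.....
F....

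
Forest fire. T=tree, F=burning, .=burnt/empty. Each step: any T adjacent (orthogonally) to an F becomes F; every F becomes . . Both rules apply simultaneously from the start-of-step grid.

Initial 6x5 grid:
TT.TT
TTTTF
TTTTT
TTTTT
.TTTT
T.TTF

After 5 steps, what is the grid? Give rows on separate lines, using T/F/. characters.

Step 1: 5 trees catch fire, 2 burn out
  TT.TF
  TTTF.
  TTTTF
  TTTTT
  .TTTF
  T.TF.
Step 2: 6 trees catch fire, 5 burn out
  TT.F.
  TTF..
  TTTF.
  TTTTF
  .TTF.
  T.F..
Step 3: 4 trees catch fire, 6 burn out
  TT...
  TF...
  TTF..
  TTTF.
  .TF..
  T....
Step 4: 5 trees catch fire, 4 burn out
  TF...
  F....
  TF...
  TTF..
  .F...
  T....
Step 5: 3 trees catch fire, 5 burn out
  F....
  .....
  F....
  TF...
  .....
  T....

F....
.....
F....
TF...
.....
T....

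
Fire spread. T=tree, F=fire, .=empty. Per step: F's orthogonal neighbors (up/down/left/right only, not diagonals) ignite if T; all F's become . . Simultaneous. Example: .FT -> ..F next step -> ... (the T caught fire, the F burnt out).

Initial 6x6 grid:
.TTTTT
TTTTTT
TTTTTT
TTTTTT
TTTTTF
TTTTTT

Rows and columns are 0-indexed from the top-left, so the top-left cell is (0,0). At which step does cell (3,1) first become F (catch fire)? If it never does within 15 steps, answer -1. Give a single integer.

Step 1: cell (3,1)='T' (+3 fires, +1 burnt)
Step 2: cell (3,1)='T' (+4 fires, +3 burnt)
Step 3: cell (3,1)='T' (+5 fires, +4 burnt)
Step 4: cell (3,1)='T' (+6 fires, +5 burnt)
Step 5: cell (3,1)='F' (+6 fires, +6 burnt)
  -> target ignites at step 5
Step 6: cell (3,1)='.' (+5 fires, +6 burnt)
Step 7: cell (3,1)='.' (+3 fires, +5 burnt)
Step 8: cell (3,1)='.' (+2 fires, +3 burnt)
Step 9: cell (3,1)='.' (+0 fires, +2 burnt)
  fire out at step 9

5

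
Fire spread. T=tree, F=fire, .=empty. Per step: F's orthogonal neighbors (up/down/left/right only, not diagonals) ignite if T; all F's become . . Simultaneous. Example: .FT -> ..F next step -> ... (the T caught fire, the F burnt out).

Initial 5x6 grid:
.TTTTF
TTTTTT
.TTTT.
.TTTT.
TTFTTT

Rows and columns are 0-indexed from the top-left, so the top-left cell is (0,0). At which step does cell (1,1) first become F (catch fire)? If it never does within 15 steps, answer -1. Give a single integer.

Step 1: cell (1,1)='T' (+5 fires, +2 burnt)
Step 2: cell (1,1)='T' (+7 fires, +5 burnt)
Step 3: cell (1,1)='T' (+8 fires, +7 burnt)
Step 4: cell (1,1)='F' (+2 fires, +8 burnt)
  -> target ignites at step 4
Step 5: cell (1,1)='.' (+1 fires, +2 burnt)
Step 6: cell (1,1)='.' (+0 fires, +1 burnt)
  fire out at step 6

4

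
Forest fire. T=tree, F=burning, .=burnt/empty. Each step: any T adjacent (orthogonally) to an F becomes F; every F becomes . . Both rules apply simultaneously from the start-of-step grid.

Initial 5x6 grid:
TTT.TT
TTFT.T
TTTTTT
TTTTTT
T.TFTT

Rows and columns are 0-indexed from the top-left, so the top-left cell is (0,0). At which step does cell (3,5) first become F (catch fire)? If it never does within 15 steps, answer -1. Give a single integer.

Step 1: cell (3,5)='T' (+7 fires, +2 burnt)
Step 2: cell (3,5)='T' (+7 fires, +7 burnt)
Step 3: cell (3,5)='F' (+5 fires, +7 burnt)
  -> target ignites at step 3
Step 4: cell (3,5)='.' (+2 fires, +5 burnt)
Step 5: cell (3,5)='.' (+2 fires, +2 burnt)
Step 6: cell (3,5)='.' (+1 fires, +2 burnt)
Step 7: cell (3,5)='.' (+1 fires, +1 burnt)
Step 8: cell (3,5)='.' (+0 fires, +1 burnt)
  fire out at step 8

3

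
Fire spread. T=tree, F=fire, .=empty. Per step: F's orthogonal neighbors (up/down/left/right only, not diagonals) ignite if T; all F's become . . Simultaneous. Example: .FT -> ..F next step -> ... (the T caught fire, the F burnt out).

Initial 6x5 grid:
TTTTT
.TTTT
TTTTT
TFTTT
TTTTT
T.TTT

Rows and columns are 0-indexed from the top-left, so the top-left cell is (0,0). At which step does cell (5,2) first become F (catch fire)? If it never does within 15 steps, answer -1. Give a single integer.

Step 1: cell (5,2)='T' (+4 fires, +1 burnt)
Step 2: cell (5,2)='T' (+6 fires, +4 burnt)
Step 3: cell (5,2)='F' (+7 fires, +6 burnt)
  -> target ignites at step 3
Step 4: cell (5,2)='.' (+6 fires, +7 burnt)
Step 5: cell (5,2)='.' (+3 fires, +6 burnt)
Step 6: cell (5,2)='.' (+1 fires, +3 burnt)
Step 7: cell (5,2)='.' (+0 fires, +1 burnt)
  fire out at step 7

3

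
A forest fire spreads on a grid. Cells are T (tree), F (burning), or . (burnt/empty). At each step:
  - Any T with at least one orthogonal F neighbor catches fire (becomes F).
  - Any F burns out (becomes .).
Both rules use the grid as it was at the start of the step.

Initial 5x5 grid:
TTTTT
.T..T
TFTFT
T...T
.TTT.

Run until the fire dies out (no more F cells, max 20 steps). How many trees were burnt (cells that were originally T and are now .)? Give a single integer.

Answer: 12

Derivation:
Step 1: +4 fires, +2 burnt (F count now 4)
Step 2: +4 fires, +4 burnt (F count now 4)
Step 3: +3 fires, +4 burnt (F count now 3)
Step 4: +1 fires, +3 burnt (F count now 1)
Step 5: +0 fires, +1 burnt (F count now 0)
Fire out after step 5
Initially T: 15, now '.': 22
Total burnt (originally-T cells now '.'): 12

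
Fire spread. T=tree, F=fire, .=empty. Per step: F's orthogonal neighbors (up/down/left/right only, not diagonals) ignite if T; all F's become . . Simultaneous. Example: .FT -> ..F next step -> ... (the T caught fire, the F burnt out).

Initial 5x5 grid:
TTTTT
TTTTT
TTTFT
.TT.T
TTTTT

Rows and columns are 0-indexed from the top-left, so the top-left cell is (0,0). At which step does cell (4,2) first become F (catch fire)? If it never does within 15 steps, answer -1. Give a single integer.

Step 1: cell (4,2)='T' (+3 fires, +1 burnt)
Step 2: cell (4,2)='T' (+6 fires, +3 burnt)
Step 3: cell (4,2)='F' (+7 fires, +6 burnt)
  -> target ignites at step 3
Step 4: cell (4,2)='.' (+4 fires, +7 burnt)
Step 5: cell (4,2)='.' (+2 fires, +4 burnt)
Step 6: cell (4,2)='.' (+0 fires, +2 burnt)
  fire out at step 6

3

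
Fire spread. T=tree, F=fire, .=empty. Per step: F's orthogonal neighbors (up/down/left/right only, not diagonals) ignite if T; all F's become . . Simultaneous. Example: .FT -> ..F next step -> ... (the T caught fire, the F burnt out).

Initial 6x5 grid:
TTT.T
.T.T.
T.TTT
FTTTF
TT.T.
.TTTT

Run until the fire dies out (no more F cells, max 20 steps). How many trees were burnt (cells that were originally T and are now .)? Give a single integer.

Step 1: +5 fires, +2 burnt (F count now 5)
Step 2: +4 fires, +5 burnt (F count now 4)
Step 3: +4 fires, +4 burnt (F count now 4)
Step 4: +2 fires, +4 burnt (F count now 2)
Step 5: +0 fires, +2 burnt (F count now 0)
Fire out after step 5
Initially T: 20, now '.': 25
Total burnt (originally-T cells now '.'): 15

Answer: 15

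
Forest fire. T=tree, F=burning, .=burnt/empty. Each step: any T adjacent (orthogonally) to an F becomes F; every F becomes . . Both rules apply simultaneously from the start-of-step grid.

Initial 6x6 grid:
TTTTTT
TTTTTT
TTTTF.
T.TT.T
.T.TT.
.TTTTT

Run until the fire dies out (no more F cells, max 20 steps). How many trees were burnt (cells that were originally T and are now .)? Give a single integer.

Answer: 27

Derivation:
Step 1: +2 fires, +1 burnt (F count now 2)
Step 2: +5 fires, +2 burnt (F count now 5)
Step 3: +6 fires, +5 burnt (F count now 6)
Step 4: +5 fires, +6 burnt (F count now 5)
Step 5: +5 fires, +5 burnt (F count now 5)
Step 6: +3 fires, +5 burnt (F count now 3)
Step 7: +1 fires, +3 burnt (F count now 1)
Step 8: +0 fires, +1 burnt (F count now 0)
Fire out after step 8
Initially T: 28, now '.': 35
Total burnt (originally-T cells now '.'): 27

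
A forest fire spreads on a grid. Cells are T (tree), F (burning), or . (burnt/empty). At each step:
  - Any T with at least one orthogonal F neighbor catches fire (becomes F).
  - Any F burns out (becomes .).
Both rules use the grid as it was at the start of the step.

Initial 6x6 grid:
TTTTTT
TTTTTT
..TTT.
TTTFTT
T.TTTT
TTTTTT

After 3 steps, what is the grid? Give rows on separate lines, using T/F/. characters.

Step 1: 4 trees catch fire, 1 burn out
  TTTTTT
  TTTTTT
  ..TFT.
  TTF.FT
  T.TFTT
  TTTTTT
Step 2: 8 trees catch fire, 4 burn out
  TTTTTT
  TTTFTT
  ..F.F.
  TF...F
  T.F.FT
  TTTFTT
Step 3: 7 trees catch fire, 8 burn out
  TTTFTT
  TTF.FT
  ......
  F.....
  T....F
  TTF.FT

TTTFTT
TTF.FT
......
F.....
T....F
TTF.FT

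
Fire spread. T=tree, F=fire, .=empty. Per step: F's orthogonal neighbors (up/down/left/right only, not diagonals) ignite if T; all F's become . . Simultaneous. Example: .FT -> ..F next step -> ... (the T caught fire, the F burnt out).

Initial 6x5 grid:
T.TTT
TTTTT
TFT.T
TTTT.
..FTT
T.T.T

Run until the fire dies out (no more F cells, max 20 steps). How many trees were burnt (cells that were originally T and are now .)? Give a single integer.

Answer: 20

Derivation:
Step 1: +7 fires, +2 burnt (F count now 7)
Step 2: +5 fires, +7 burnt (F count now 5)
Step 3: +4 fires, +5 burnt (F count now 4)
Step 4: +2 fires, +4 burnt (F count now 2)
Step 5: +2 fires, +2 burnt (F count now 2)
Step 6: +0 fires, +2 burnt (F count now 0)
Fire out after step 6
Initially T: 21, now '.': 29
Total burnt (originally-T cells now '.'): 20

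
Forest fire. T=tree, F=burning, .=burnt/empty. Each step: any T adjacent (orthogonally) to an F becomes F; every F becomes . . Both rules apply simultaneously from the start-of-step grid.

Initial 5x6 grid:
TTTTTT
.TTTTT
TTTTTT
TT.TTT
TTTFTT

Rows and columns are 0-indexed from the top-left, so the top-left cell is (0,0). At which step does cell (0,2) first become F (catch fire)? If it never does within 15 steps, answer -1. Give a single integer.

Step 1: cell (0,2)='T' (+3 fires, +1 burnt)
Step 2: cell (0,2)='T' (+4 fires, +3 burnt)
Step 3: cell (0,2)='T' (+6 fires, +4 burnt)
Step 4: cell (0,2)='T' (+6 fires, +6 burnt)
Step 5: cell (0,2)='F' (+5 fires, +6 burnt)
  -> target ignites at step 5
Step 6: cell (0,2)='.' (+2 fires, +5 burnt)
Step 7: cell (0,2)='.' (+1 fires, +2 burnt)
Step 8: cell (0,2)='.' (+0 fires, +1 burnt)
  fire out at step 8

5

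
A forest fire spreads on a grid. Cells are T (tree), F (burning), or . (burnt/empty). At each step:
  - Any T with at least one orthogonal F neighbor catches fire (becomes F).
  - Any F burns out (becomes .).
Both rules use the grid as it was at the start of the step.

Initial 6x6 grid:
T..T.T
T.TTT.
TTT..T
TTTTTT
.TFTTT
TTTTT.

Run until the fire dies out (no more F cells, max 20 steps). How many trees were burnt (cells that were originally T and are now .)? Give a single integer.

Answer: 25

Derivation:
Step 1: +4 fires, +1 burnt (F count now 4)
Step 2: +6 fires, +4 burnt (F count now 6)
Step 3: +7 fires, +6 burnt (F count now 7)
Step 4: +3 fires, +7 burnt (F count now 3)
Step 5: +4 fires, +3 burnt (F count now 4)
Step 6: +1 fires, +4 burnt (F count now 1)
Step 7: +0 fires, +1 burnt (F count now 0)
Fire out after step 7
Initially T: 26, now '.': 35
Total burnt (originally-T cells now '.'): 25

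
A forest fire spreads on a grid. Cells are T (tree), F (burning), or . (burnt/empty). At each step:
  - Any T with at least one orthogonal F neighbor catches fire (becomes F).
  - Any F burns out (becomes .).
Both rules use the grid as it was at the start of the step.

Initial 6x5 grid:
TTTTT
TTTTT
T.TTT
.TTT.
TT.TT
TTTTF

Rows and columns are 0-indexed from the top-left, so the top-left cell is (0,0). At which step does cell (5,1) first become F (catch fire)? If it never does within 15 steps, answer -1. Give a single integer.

Step 1: cell (5,1)='T' (+2 fires, +1 burnt)
Step 2: cell (5,1)='T' (+2 fires, +2 burnt)
Step 3: cell (5,1)='F' (+2 fires, +2 burnt)
  -> target ignites at step 3
Step 4: cell (5,1)='.' (+4 fires, +2 burnt)
Step 5: cell (5,1)='.' (+5 fires, +4 burnt)
Step 6: cell (5,1)='.' (+3 fires, +5 burnt)
Step 7: cell (5,1)='.' (+3 fires, +3 burnt)
Step 8: cell (5,1)='.' (+2 fires, +3 burnt)
Step 9: cell (5,1)='.' (+2 fires, +2 burnt)
Step 10: cell (5,1)='.' (+0 fires, +2 burnt)
  fire out at step 10

3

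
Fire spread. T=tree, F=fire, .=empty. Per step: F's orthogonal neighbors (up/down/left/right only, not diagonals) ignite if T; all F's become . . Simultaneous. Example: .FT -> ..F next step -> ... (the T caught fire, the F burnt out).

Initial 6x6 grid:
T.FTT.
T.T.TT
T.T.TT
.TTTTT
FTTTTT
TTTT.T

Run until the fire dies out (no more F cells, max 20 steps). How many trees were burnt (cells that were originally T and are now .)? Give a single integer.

Answer: 23

Derivation:
Step 1: +4 fires, +2 burnt (F count now 4)
Step 2: +5 fires, +4 burnt (F count now 5)
Step 3: +4 fires, +5 burnt (F count now 4)
Step 4: +5 fires, +4 burnt (F count now 5)
Step 5: +3 fires, +5 burnt (F count now 3)
Step 6: +2 fires, +3 burnt (F count now 2)
Step 7: +0 fires, +2 burnt (F count now 0)
Fire out after step 7
Initially T: 26, now '.': 33
Total burnt (originally-T cells now '.'): 23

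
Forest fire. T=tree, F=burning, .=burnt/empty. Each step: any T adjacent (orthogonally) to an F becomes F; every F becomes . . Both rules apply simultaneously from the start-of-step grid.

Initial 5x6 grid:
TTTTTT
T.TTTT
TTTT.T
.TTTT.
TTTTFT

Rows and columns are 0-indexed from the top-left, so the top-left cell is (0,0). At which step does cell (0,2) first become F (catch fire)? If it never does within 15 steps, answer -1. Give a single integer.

Step 1: cell (0,2)='T' (+3 fires, +1 burnt)
Step 2: cell (0,2)='T' (+2 fires, +3 burnt)
Step 3: cell (0,2)='T' (+3 fires, +2 burnt)
Step 4: cell (0,2)='T' (+4 fires, +3 burnt)
Step 5: cell (0,2)='T' (+4 fires, +4 burnt)
Step 6: cell (0,2)='F' (+4 fires, +4 burnt)
  -> target ignites at step 6
Step 7: cell (0,2)='.' (+4 fires, +4 burnt)
Step 8: cell (0,2)='.' (+1 fires, +4 burnt)
Step 9: cell (0,2)='.' (+0 fires, +1 burnt)
  fire out at step 9

6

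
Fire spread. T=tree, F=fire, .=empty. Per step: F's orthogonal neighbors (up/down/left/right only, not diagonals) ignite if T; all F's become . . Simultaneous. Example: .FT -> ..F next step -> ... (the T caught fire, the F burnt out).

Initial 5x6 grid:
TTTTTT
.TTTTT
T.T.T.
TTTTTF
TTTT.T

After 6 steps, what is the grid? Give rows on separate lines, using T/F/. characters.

Step 1: 2 trees catch fire, 1 burn out
  TTTTTT
  .TTTTT
  T.T.T.
  TTTTF.
  TTTT.F
Step 2: 2 trees catch fire, 2 burn out
  TTTTTT
  .TTTTT
  T.T.F.
  TTTF..
  TTTT..
Step 3: 3 trees catch fire, 2 burn out
  TTTTTT
  .TTTFT
  T.T...
  TTF...
  TTTF..
Step 4: 6 trees catch fire, 3 burn out
  TTTTFT
  .TTF.F
  T.F...
  TF....
  TTF...
Step 5: 5 trees catch fire, 6 burn out
  TTTF.F
  .TF...
  T.....
  F.....
  TF....
Step 6: 4 trees catch fire, 5 burn out
  TTF...
  .F....
  F.....
  ......
  F.....

TTF...
.F....
F.....
......
F.....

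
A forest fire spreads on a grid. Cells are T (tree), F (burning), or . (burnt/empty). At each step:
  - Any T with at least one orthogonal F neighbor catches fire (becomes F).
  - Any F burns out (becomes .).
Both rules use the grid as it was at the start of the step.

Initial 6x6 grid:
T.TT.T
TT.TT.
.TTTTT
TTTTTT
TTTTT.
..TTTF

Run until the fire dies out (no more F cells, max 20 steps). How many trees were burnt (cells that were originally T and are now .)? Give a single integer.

Step 1: +1 fires, +1 burnt (F count now 1)
Step 2: +2 fires, +1 burnt (F count now 2)
Step 3: +3 fires, +2 burnt (F count now 3)
Step 4: +4 fires, +3 burnt (F count now 4)
Step 5: +5 fires, +4 burnt (F count now 5)
Step 6: +4 fires, +5 burnt (F count now 4)
Step 7: +3 fires, +4 burnt (F count now 3)
Step 8: +2 fires, +3 burnt (F count now 2)
Step 9: +1 fires, +2 burnt (F count now 1)
Step 10: +1 fires, +1 burnt (F count now 1)
Step 11: +0 fires, +1 burnt (F count now 0)
Fire out after step 11
Initially T: 27, now '.': 35
Total burnt (originally-T cells now '.'): 26

Answer: 26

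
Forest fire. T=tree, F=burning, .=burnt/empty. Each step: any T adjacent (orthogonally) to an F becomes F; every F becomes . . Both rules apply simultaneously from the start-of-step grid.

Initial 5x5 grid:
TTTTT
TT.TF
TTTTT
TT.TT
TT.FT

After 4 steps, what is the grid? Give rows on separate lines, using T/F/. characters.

Step 1: 5 trees catch fire, 2 burn out
  TTTTF
  TT.F.
  TTTTF
  TT.FT
  TT..F
Step 2: 3 trees catch fire, 5 burn out
  TTTF.
  TT...
  TTTF.
  TT..F
  TT...
Step 3: 2 trees catch fire, 3 burn out
  TTF..
  TT...
  TTF..
  TT...
  TT...
Step 4: 2 trees catch fire, 2 burn out
  TF...
  TT...
  TF...
  TT...
  TT...

TF...
TT...
TF...
TT...
TT...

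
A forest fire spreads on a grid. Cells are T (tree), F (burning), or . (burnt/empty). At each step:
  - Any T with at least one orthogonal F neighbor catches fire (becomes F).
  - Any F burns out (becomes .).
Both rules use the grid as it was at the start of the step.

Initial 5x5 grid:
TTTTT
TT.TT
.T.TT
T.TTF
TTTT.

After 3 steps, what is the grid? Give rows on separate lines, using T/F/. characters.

Step 1: 2 trees catch fire, 1 burn out
  TTTTT
  TT.TT
  .T.TF
  T.TF.
  TTTT.
Step 2: 4 trees catch fire, 2 burn out
  TTTTT
  TT.TF
  .T.F.
  T.F..
  TTTF.
Step 3: 3 trees catch fire, 4 burn out
  TTTTF
  TT.F.
  .T...
  T....
  TTF..

TTTTF
TT.F.
.T...
T....
TTF..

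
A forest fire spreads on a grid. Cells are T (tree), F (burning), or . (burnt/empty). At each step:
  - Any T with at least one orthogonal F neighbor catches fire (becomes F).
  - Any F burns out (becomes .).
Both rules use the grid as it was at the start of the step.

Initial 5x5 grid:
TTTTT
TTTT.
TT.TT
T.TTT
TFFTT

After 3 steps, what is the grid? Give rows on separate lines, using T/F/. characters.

Step 1: 3 trees catch fire, 2 burn out
  TTTTT
  TTTT.
  TT.TT
  T.FTT
  F..FT
Step 2: 3 trees catch fire, 3 burn out
  TTTTT
  TTTT.
  TT.TT
  F..FT
  ....F
Step 3: 3 trees catch fire, 3 burn out
  TTTTT
  TTTT.
  FT.FT
  ....F
  .....

TTTTT
TTTT.
FT.FT
....F
.....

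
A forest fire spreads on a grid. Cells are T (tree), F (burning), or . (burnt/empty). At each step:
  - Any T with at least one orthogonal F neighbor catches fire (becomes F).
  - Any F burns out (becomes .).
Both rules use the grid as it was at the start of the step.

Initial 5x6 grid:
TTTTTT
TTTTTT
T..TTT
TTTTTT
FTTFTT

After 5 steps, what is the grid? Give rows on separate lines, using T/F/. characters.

Step 1: 5 trees catch fire, 2 burn out
  TTTTTT
  TTTTTT
  T..TTT
  FTTFTT
  .FF.FT
Step 2: 6 trees catch fire, 5 burn out
  TTTTTT
  TTTTTT
  F..FTT
  .FF.FT
  .....F
Step 3: 4 trees catch fire, 6 burn out
  TTTTTT
  FTTFTT
  ....FT
  .....F
  ......
Step 4: 6 trees catch fire, 4 burn out
  FTTFTT
  .FF.FT
  .....F
  ......
  ......
Step 5: 4 trees catch fire, 6 burn out
  .FF.FT
  .....F
  ......
  ......
  ......

.FF.FT
.....F
......
......
......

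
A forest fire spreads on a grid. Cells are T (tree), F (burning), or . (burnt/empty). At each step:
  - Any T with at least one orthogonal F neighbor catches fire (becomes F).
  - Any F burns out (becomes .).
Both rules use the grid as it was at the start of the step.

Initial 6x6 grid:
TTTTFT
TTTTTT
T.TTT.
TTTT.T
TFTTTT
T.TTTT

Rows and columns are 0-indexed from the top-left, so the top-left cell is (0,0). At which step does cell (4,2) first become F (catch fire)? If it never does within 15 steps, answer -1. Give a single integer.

Step 1: cell (4,2)='F' (+6 fires, +2 burnt)
  -> target ignites at step 1
Step 2: cell (4,2)='.' (+9 fires, +6 burnt)
Step 3: cell (4,2)='.' (+8 fires, +9 burnt)
Step 4: cell (4,2)='.' (+5 fires, +8 burnt)
Step 5: cell (4,2)='.' (+2 fires, +5 burnt)
Step 6: cell (4,2)='.' (+0 fires, +2 burnt)
  fire out at step 6

1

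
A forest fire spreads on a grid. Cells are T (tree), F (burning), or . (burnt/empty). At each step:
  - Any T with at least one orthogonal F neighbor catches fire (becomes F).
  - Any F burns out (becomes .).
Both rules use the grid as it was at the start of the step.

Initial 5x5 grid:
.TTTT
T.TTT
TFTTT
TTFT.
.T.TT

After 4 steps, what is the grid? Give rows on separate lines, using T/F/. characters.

Step 1: 4 trees catch fire, 2 burn out
  .TTTT
  T.TTT
  F.FTT
  TF.F.
  .T.TT
Step 2: 6 trees catch fire, 4 burn out
  .TTTT
  F.FTT
  ...FT
  F....
  .F.FT
Step 3: 4 trees catch fire, 6 burn out
  .TFTT
  ...FT
  ....F
  .....
  ....F
Step 4: 3 trees catch fire, 4 burn out
  .F.FT
  ....F
  .....
  .....
  .....

.F.FT
....F
.....
.....
.....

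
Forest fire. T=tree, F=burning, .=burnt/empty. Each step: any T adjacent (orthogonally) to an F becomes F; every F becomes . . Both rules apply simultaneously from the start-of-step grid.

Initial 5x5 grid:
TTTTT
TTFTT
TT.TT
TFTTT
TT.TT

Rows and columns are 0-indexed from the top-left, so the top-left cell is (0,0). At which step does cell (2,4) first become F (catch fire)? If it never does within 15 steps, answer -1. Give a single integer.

Step 1: cell (2,4)='T' (+7 fires, +2 burnt)
Step 2: cell (2,4)='T' (+8 fires, +7 burnt)
Step 3: cell (2,4)='F' (+5 fires, +8 burnt)
  -> target ignites at step 3
Step 4: cell (2,4)='.' (+1 fires, +5 burnt)
Step 5: cell (2,4)='.' (+0 fires, +1 burnt)
  fire out at step 5

3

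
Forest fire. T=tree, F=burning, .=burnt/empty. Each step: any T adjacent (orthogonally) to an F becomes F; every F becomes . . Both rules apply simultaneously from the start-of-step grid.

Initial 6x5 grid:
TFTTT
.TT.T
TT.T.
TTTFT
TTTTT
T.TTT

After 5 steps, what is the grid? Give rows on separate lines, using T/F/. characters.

Step 1: 7 trees catch fire, 2 burn out
  F.FTT
  .FT.T
  TT.F.
  TTF.F
  TTTFT
  T.TTT
Step 2: 7 trees catch fire, 7 burn out
  ...FT
  ..F.T
  TF...
  TF...
  TTF.F
  T.TFT
Step 3: 6 trees catch fire, 7 burn out
  ....F
  ....T
  F....
  F....
  TF...
  T.F.F
Step 4: 2 trees catch fire, 6 burn out
  .....
  ....F
  .....
  .....
  F....
  T....
Step 5: 1 trees catch fire, 2 burn out
  .....
  .....
  .....
  .....
  .....
  F....

.....
.....
.....
.....
.....
F....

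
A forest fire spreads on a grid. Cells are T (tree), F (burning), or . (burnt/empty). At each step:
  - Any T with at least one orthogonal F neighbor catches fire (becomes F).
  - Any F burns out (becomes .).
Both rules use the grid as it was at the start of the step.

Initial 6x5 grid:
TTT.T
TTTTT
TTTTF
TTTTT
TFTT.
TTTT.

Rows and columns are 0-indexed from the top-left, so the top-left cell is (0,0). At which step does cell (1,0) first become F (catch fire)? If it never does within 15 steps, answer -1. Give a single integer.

Step 1: cell (1,0)='T' (+7 fires, +2 burnt)
Step 2: cell (1,0)='T' (+10 fires, +7 burnt)
Step 3: cell (1,0)='T' (+4 fires, +10 burnt)
Step 4: cell (1,0)='F' (+3 fires, +4 burnt)
  -> target ignites at step 4
Step 5: cell (1,0)='.' (+1 fires, +3 burnt)
Step 6: cell (1,0)='.' (+0 fires, +1 burnt)
  fire out at step 6

4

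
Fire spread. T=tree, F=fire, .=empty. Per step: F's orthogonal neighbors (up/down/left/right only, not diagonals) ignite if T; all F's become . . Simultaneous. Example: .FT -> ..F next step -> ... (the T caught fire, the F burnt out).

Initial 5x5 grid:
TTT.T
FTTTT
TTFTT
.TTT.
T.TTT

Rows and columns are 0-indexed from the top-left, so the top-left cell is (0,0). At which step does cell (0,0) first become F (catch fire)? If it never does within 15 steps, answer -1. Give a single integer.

Step 1: cell (0,0)='F' (+7 fires, +2 burnt)
  -> target ignites at step 1
Step 2: cell (0,0)='.' (+7 fires, +7 burnt)
Step 3: cell (0,0)='.' (+2 fires, +7 burnt)
Step 4: cell (0,0)='.' (+2 fires, +2 burnt)
Step 5: cell (0,0)='.' (+0 fires, +2 burnt)
  fire out at step 5

1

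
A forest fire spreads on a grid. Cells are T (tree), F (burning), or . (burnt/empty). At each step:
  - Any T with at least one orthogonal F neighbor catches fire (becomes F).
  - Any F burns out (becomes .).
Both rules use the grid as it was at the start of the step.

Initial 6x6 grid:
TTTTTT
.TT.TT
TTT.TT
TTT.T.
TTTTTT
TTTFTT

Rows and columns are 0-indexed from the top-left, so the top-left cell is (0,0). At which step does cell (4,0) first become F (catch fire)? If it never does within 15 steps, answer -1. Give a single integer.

Step 1: cell (4,0)='T' (+3 fires, +1 burnt)
Step 2: cell (4,0)='T' (+4 fires, +3 burnt)
Step 3: cell (4,0)='T' (+5 fires, +4 burnt)
Step 4: cell (4,0)='F' (+4 fires, +5 burnt)
  -> target ignites at step 4
Step 5: cell (4,0)='.' (+5 fires, +4 burnt)
Step 6: cell (4,0)='.' (+5 fires, +5 burnt)
Step 7: cell (4,0)='.' (+3 fires, +5 burnt)
Step 8: cell (4,0)='.' (+1 fires, +3 burnt)
Step 9: cell (4,0)='.' (+0 fires, +1 burnt)
  fire out at step 9

4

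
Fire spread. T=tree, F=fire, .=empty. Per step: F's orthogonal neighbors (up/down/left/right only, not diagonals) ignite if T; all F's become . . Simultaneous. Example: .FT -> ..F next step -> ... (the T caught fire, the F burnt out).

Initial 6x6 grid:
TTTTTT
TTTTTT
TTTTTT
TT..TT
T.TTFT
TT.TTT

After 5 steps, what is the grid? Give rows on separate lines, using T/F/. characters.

Step 1: 4 trees catch fire, 1 burn out
  TTTTTT
  TTTTTT
  TTTTTT
  TT..FT
  T.TF.F
  TT.TFT
Step 2: 5 trees catch fire, 4 burn out
  TTTTTT
  TTTTTT
  TTTTFT
  TT...F
  T.F...
  TT.F.F
Step 3: 3 trees catch fire, 5 burn out
  TTTTTT
  TTTTFT
  TTTF.F
  TT....
  T.....
  TT....
Step 4: 4 trees catch fire, 3 burn out
  TTTTFT
  TTTF.F
  TTF...
  TT....
  T.....
  TT....
Step 5: 4 trees catch fire, 4 burn out
  TTTF.F
  TTF...
  TF....
  TT....
  T.....
  TT....

TTTF.F
TTF...
TF....
TT....
T.....
TT....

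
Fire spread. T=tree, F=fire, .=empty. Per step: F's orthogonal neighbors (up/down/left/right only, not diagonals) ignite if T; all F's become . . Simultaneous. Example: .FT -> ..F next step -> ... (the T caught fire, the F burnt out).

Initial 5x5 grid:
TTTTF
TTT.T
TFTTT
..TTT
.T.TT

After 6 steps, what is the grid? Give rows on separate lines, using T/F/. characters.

Step 1: 5 trees catch fire, 2 burn out
  TTTF.
  TFT.F
  F.FTT
  ..TTT
  .T.TT
Step 2: 7 trees catch fire, 5 burn out
  TFF..
  F.F..
  ...FF
  ..FTT
  .T.TT
Step 3: 3 trees catch fire, 7 burn out
  F....
  .....
  .....
  ...FF
  .T.TT
Step 4: 2 trees catch fire, 3 burn out
  .....
  .....
  .....
  .....
  .T.FF
Step 5: 0 trees catch fire, 2 burn out
  .....
  .....
  .....
  .....
  .T...
Step 6: 0 trees catch fire, 0 burn out
  .....
  .....
  .....
  .....
  .T...

.....
.....
.....
.....
.T...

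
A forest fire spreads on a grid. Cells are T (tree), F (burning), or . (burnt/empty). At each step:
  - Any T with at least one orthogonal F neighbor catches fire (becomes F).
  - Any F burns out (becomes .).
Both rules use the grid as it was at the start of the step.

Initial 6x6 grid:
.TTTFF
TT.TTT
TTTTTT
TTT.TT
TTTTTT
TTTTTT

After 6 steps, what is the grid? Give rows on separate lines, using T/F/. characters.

Step 1: 3 trees catch fire, 2 burn out
  .TTF..
  TT.TFF
  TTTTTT
  TTT.TT
  TTTTTT
  TTTTTT
Step 2: 4 trees catch fire, 3 burn out
  .TF...
  TT.F..
  TTTTFF
  TTT.TT
  TTTTTT
  TTTTTT
Step 3: 4 trees catch fire, 4 burn out
  .F....
  TT....
  TTTF..
  TTT.FF
  TTTTTT
  TTTTTT
Step 4: 4 trees catch fire, 4 burn out
  ......
  TF....
  TTF...
  TTT...
  TTTTFF
  TTTTTT
Step 5: 6 trees catch fire, 4 burn out
  ......
  F.....
  TF....
  TTF...
  TTTF..
  TTTTFF
Step 6: 4 trees catch fire, 6 burn out
  ......
  ......
  F.....
  TF....
  TTF...
  TTTF..

......
......
F.....
TF....
TTF...
TTTF..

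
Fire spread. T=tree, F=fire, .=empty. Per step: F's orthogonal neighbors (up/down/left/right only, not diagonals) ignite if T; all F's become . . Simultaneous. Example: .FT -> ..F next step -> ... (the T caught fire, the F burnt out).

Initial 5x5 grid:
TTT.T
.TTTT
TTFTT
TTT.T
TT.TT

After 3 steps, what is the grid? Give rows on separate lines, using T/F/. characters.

Step 1: 4 trees catch fire, 1 burn out
  TTT.T
  .TFTT
  TF.FT
  TTF.T
  TT.TT
Step 2: 6 trees catch fire, 4 burn out
  TTF.T
  .F.FT
  F...F
  TF..T
  TT.TT
Step 3: 5 trees catch fire, 6 burn out
  TF..T
  ....F
  .....
  F...F
  TF.TT

TF..T
....F
.....
F...F
TF.TT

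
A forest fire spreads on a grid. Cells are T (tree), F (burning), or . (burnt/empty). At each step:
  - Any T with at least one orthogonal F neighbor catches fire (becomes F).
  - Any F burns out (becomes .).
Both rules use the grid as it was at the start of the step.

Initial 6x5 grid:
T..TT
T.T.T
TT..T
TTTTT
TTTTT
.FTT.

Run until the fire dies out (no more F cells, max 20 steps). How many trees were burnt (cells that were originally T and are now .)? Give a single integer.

Step 1: +2 fires, +1 burnt (F count now 2)
Step 2: +4 fires, +2 burnt (F count now 4)
Step 3: +4 fires, +4 burnt (F count now 4)
Step 4: +3 fires, +4 burnt (F count now 3)
Step 5: +2 fires, +3 burnt (F count now 2)
Step 6: +2 fires, +2 burnt (F count now 2)
Step 7: +1 fires, +2 burnt (F count now 1)
Step 8: +1 fires, +1 burnt (F count now 1)
Step 9: +1 fires, +1 burnt (F count now 1)
Step 10: +0 fires, +1 burnt (F count now 0)
Fire out after step 10
Initially T: 21, now '.': 29
Total burnt (originally-T cells now '.'): 20

Answer: 20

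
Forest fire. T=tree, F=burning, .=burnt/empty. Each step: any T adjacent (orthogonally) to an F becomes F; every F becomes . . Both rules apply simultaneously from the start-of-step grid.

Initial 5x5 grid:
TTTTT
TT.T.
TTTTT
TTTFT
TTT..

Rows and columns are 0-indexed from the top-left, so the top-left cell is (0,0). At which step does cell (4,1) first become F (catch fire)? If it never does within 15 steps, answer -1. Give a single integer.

Step 1: cell (4,1)='T' (+3 fires, +1 burnt)
Step 2: cell (4,1)='T' (+5 fires, +3 burnt)
Step 3: cell (4,1)='F' (+4 fires, +5 burnt)
  -> target ignites at step 3
Step 4: cell (4,1)='.' (+5 fires, +4 burnt)
Step 5: cell (4,1)='.' (+2 fires, +5 burnt)
Step 6: cell (4,1)='.' (+1 fires, +2 burnt)
Step 7: cell (4,1)='.' (+0 fires, +1 burnt)
  fire out at step 7

3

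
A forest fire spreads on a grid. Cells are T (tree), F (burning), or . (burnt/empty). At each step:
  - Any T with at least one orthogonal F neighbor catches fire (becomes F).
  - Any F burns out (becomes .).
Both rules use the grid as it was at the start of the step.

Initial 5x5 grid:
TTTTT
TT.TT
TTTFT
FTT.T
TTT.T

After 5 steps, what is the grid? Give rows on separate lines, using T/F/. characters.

Step 1: 6 trees catch fire, 2 burn out
  TTTTT
  TT.FT
  FTF.F
  .FT.T
  FTT.T
Step 2: 7 trees catch fire, 6 burn out
  TTTFT
  FT..F
  .F...
  ..F.F
  .FT.T
Step 3: 6 trees catch fire, 7 burn out
  FTF.F
  .F...
  .....
  .....
  ..F.F
Step 4: 1 trees catch fire, 6 burn out
  .F...
  .....
  .....
  .....
  .....
Step 5: 0 trees catch fire, 1 burn out
  .....
  .....
  .....
  .....
  .....

.....
.....
.....
.....
.....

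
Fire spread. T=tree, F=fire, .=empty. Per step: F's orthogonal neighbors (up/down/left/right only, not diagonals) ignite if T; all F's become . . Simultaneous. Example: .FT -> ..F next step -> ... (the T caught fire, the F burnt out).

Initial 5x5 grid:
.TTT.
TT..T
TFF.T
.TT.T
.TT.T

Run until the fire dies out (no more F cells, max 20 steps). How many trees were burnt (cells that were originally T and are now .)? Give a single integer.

Answer: 10

Derivation:
Step 1: +4 fires, +2 burnt (F count now 4)
Step 2: +4 fires, +4 burnt (F count now 4)
Step 3: +1 fires, +4 burnt (F count now 1)
Step 4: +1 fires, +1 burnt (F count now 1)
Step 5: +0 fires, +1 burnt (F count now 0)
Fire out after step 5
Initially T: 14, now '.': 21
Total burnt (originally-T cells now '.'): 10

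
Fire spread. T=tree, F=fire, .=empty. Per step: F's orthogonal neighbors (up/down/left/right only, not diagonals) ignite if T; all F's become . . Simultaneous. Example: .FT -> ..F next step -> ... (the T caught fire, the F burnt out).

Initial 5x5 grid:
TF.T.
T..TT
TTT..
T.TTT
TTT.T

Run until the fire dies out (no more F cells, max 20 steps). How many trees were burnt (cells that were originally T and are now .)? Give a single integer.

Step 1: +1 fires, +1 burnt (F count now 1)
Step 2: +1 fires, +1 burnt (F count now 1)
Step 3: +1 fires, +1 burnt (F count now 1)
Step 4: +2 fires, +1 burnt (F count now 2)
Step 5: +2 fires, +2 burnt (F count now 2)
Step 6: +2 fires, +2 burnt (F count now 2)
Step 7: +2 fires, +2 burnt (F count now 2)
Step 8: +1 fires, +2 burnt (F count now 1)
Step 9: +1 fires, +1 burnt (F count now 1)
Step 10: +0 fires, +1 burnt (F count now 0)
Fire out after step 10
Initially T: 16, now '.': 22
Total burnt (originally-T cells now '.'): 13

Answer: 13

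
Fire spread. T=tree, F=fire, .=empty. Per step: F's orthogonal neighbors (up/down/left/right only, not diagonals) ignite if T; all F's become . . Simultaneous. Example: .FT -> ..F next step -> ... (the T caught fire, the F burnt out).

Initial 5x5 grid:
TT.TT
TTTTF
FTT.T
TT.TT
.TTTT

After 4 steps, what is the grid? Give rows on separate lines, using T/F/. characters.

Step 1: 6 trees catch fire, 2 burn out
  TT.TF
  FTTF.
  .FT.F
  FT.TT
  .TTTT
Step 2: 7 trees catch fire, 6 burn out
  FT.F.
  .FF..
  ..F..
  .F.TF
  .TTTT
Step 3: 4 trees catch fire, 7 burn out
  .F...
  .....
  .....
  ...F.
  .FTTF
Step 4: 2 trees catch fire, 4 burn out
  .....
  .....
  .....
  .....
  ..FF.

.....
.....
.....
.....
..FF.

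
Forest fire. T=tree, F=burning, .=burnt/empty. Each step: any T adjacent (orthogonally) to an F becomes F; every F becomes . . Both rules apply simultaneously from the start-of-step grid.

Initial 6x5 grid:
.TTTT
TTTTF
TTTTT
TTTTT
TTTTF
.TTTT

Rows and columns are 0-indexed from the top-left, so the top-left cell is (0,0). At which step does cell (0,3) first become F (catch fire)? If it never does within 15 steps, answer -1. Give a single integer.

Step 1: cell (0,3)='T' (+6 fires, +2 burnt)
Step 2: cell (0,3)='F' (+6 fires, +6 burnt)
  -> target ignites at step 2
Step 3: cell (0,3)='.' (+6 fires, +6 burnt)
Step 4: cell (0,3)='.' (+6 fires, +6 burnt)
Step 5: cell (0,3)='.' (+2 fires, +6 burnt)
Step 6: cell (0,3)='.' (+0 fires, +2 burnt)
  fire out at step 6

2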